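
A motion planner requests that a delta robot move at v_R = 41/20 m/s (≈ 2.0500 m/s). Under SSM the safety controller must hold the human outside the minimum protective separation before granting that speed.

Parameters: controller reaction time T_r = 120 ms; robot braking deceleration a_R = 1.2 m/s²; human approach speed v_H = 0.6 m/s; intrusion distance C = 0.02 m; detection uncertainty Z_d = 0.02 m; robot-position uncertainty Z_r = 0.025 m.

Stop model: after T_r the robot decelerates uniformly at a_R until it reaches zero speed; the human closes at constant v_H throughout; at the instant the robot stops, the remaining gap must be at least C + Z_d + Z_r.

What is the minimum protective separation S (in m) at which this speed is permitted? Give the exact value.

braking lasts T_s = (41/20)/(6/5) = 1.7083 s
robot in T_r: 2.0500·0.1200 = 0.2460 m
braking distance = 2.0500²/(2·1.2000) = 1.7510 m
human over T_r+T_s: 0.6000·(0.1200+1.7083) = 1.0970 m
C+Z_d+Z_r = 0.0200+0.0200+0.0250 = 0.0650 m
S_min ≈ 0.2460+1.7510+1.0970+0.0650  ⇒  S_min = 75817/24000 m

S_min = 75817/24000 m = 3.1590 m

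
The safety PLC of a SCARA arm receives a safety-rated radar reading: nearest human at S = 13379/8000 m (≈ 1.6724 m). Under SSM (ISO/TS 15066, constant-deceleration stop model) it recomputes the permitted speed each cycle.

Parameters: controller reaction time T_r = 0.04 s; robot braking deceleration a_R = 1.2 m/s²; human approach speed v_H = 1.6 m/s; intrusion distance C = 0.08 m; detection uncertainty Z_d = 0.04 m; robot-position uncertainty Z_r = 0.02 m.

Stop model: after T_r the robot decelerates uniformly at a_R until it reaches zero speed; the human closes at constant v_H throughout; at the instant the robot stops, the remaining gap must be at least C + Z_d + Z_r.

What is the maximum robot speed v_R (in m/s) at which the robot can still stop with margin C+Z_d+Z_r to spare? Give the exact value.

v_R_max = 17/20 m/s = 0.8500 m/s

quadratic (5/12)·v² + (103/75)·v + (-11747/8000) = 0
  disc = (103/75)² − 4·(5/12)·(-11747/8000) = 1560001/360000 ; √disc = 1249/600
  v_R = (−(103/75) + 1249/600) / (2·(5/12)) = 17/20 m/s
check:
braking lasts T_s = (17/20)/(6/5) = 0.7083 s
reaction-phase robot travel = 0.8500·0.0400 = 0.0340 m
braking distance = 0.8500²/(2·1.2000) = 0.3010 m
human closes 1.6000·0.7483 = 1.1973 m
residual clearance needed = 0.0800+0.0400+0.0200 = 0.1400 m
sum ≈ 0.0340+0.3010+1.1973+0.1400 ≈ 1.6724 m = S ✓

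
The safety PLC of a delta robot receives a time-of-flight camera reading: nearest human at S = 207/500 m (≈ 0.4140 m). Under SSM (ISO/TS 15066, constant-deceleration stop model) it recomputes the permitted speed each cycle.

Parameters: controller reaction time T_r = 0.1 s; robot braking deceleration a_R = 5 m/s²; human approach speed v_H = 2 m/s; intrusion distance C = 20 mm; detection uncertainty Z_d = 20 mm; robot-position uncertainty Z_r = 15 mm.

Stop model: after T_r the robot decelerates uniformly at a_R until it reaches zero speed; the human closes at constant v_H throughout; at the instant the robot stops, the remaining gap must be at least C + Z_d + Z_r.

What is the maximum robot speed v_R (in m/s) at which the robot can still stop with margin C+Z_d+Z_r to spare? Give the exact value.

v_R_max = 3/10 m/s = 0.3000 m/s

quadratic (1/10)·v² + (1/2)·v + (-159/1000) = 0
  disc = (1/2)² − 4·(1/10)·(-159/1000) = 196/625 ; √disc = 14/25
  v_R = (−(1/2) + 14/25) / (2·(1/10)) = 3/10 m/s
check:
braking lasts T_s = (3/10)/5 = 0.0600 s
robot in T_r: 0.3000·0.1000 = 0.0300 m
braking distance = 0.3000²/(2·5.0000) = 0.0090 m
person approaches 2.0000·(0.1000+0.0600) = 0.3200 m
C+Z_d+Z_r = 0.0200+0.0200+0.0150 = 0.0550 m
sum ≈ 0.0300+0.0090+0.3200+0.0550 ≈ 0.4140 m = S ✓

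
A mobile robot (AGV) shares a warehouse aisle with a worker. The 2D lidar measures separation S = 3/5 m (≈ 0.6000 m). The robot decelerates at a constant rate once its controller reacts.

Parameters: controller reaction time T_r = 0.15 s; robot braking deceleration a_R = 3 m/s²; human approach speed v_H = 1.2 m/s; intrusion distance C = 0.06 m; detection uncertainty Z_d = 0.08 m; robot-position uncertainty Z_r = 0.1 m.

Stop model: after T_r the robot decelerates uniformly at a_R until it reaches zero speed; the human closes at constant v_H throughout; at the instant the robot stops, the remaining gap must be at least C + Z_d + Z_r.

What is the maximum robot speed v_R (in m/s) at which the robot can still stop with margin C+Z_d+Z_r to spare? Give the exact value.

v_R_max = 3/10 m/s = 0.3000 m/s

at the boundary: (1/6)·v² + (11/20)·v + (-9/50) = 0
  disc = (11/20)² − 4·(1/6)·(-9/50) = 169/400 ; √disc = 13/20
  v_R = (−(11/20) + 13/20) / (2·(1/6)) = 3/10 m/s
check:
braking lasts T_s = (3/10)/3 = 0.1000 s
reaction-phase robot travel = 0.3000·0.1500 = 0.0450 m
braking distance = 0.3000²/(2·3.0000) = 0.0150 m
human closes 1.2000·0.2500 = 0.3000 m
residual clearance needed = 0.0600+0.0800+0.1000 = 0.2400 m
sum ≈ 0.0450+0.0150+0.3000+0.2400 ≈ 0.6000 m = S ✓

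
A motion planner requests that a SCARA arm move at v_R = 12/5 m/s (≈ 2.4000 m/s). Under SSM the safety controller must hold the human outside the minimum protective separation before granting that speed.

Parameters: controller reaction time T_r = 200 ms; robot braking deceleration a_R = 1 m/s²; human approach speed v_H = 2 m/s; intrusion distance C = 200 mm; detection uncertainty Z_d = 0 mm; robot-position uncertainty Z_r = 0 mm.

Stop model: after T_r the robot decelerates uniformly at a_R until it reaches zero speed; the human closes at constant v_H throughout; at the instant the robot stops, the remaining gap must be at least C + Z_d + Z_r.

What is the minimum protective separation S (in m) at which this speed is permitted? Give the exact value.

S_min = 219/25 m = 8.7600 m

braking lasts T_s = (12/5)/1 = 2.4000 s
reaction-phase robot travel = 2.4000·0.2000 = 0.4800 m
braking distance = 2.4000²/(2·1.0000) = 2.8800 m
person approaches 2.0000·(0.2000+2.4000) = 5.2000 m
C+Z_d+Z_r = 0.2000+0.0000+0.0000 = 0.2000 m
S_min ≈ 0.4800+2.8800+5.2000+0.2000  ⇒  S_min = 219/25 m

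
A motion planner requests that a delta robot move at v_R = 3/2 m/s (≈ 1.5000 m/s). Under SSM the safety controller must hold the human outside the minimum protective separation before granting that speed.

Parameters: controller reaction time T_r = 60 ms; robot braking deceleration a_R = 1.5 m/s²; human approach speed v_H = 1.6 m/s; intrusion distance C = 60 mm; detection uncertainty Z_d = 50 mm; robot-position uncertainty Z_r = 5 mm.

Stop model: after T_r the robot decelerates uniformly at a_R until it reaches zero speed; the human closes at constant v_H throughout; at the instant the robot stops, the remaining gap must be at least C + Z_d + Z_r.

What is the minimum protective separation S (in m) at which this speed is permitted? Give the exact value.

T_s = v_R/a_R = (3/2)/(3/2) = 1.0000 s
reaction-phase robot travel = 1.5000·0.0600 = 0.0900 m
robot under decel: 1.5000²/(2·1.5000) = 0.7500 m
human closes 1.6000·1.0600 = 1.6960 m
residual clearance needed = 0.0600+0.0500+0.0050 = 0.1150 m
S_min ≈ 0.0900+0.7500+1.6960+0.1150  ⇒  S_min = 2651/1000 m

S_min = 2651/1000 m = 2.6510 m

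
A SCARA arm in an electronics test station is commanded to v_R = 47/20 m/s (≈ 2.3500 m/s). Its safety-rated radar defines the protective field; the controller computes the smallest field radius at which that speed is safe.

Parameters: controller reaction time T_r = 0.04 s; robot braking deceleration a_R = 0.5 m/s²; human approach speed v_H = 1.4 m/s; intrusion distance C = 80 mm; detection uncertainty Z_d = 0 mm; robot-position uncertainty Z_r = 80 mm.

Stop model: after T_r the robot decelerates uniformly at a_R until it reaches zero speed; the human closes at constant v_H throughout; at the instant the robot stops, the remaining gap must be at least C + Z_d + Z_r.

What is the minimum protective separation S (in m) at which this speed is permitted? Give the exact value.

stop time T_s = (47/20)/(1/2) = 4.7000 s
robot covers v_R·T_r = 2.3500·0.0400 = 0.0940 m before braking
braking distance = 2.3500²/(2·0.5000) = 5.5225 m
human over T_r+T_s: 1.4000·(0.0400+4.7000) = 6.6360 m
margins: 0.0800+0.0000+0.0800 = 0.1600 m
S_min ≈ 0.0940+5.5225+6.6360+0.1600  ⇒  S_min = 993/80 m

S_min = 993/80 m = 12.4125 m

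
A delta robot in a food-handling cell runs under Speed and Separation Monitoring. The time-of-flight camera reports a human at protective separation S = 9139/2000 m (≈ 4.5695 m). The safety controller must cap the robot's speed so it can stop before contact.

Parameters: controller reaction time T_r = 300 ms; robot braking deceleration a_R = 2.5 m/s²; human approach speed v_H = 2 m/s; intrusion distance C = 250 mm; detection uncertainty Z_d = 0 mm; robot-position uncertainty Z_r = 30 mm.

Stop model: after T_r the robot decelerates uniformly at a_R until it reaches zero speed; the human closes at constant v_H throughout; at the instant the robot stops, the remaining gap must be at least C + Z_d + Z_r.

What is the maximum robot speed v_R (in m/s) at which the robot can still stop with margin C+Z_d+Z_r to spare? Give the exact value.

v_R_max = 47/20 m/s = 2.3500 m/s

quadratic (1/5)·v² + (11/10)·v + (-7379/2000) = 0
  disc = (11/10)² − 4·(1/5)·(-7379/2000) = 2601/625 ; √disc = 51/25
  v_R = (−(11/10) + 51/25) / (2·(1/5)) = 47/20 m/s
check:
T_s = v_R/a_R = (47/20)/(5/2) = 0.9400 s
robot in T_r: 2.3500·0.3000 = 0.7050 m
robot covers 2.3500·0.9400 − ½·2.5000·0.9400² = 1.1045 m while stopping
human over T_r+T_s: 2.0000·(0.3000+0.9400) = 2.4800 m
margins: 0.2500+0.0000+0.0300 = 0.2800 m
sum ≈ 0.7050+1.1045+2.4800+0.2800 ≈ 4.5695 m = S ✓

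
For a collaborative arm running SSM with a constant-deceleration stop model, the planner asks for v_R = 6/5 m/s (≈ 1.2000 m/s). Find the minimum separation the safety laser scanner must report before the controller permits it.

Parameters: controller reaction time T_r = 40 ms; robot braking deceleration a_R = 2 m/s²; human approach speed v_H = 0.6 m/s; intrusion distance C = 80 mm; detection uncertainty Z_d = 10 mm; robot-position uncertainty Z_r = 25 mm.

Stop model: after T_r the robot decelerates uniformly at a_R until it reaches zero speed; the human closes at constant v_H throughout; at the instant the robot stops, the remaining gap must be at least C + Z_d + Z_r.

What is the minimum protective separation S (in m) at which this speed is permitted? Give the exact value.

S_min = 907/1000 m = 0.9070 m

T_s = v_R/a_R = (6/5)/2 = 0.6000 s
robot in T_r: 1.2000·0.0400 = 0.0480 m
robot covers 1.2000·0.6000 − ½·2.0000·0.6000² = 0.3600 m while stopping
human closes 0.6000·0.6400 = 0.3840 m
C+Z_d+Z_r = 0.0800+0.0100+0.0250 = 0.1150 m
S_min ≈ 0.0480+0.3600+0.3840+0.1150  ⇒  S_min = 907/1000 m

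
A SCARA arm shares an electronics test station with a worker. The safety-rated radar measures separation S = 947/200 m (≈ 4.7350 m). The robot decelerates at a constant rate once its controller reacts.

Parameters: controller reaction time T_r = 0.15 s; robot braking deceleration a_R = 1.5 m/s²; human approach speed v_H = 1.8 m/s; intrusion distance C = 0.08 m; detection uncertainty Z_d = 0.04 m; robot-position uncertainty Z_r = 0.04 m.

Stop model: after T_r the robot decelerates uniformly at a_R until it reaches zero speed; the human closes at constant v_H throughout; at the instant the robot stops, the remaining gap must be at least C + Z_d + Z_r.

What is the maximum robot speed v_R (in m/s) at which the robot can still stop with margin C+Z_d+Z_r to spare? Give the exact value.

collect terms ⇒ (1/3)·v_R² + (27/20)·v_R + (-861/200) = 0
  disc = (27/20)² − 4·(1/3)·(-861/200) = 121/16 ; √disc = 11/4
  v_R = (−(27/20) + 11/4) / (2·(1/3)) = 21/10 m/s
check:
stop time T_s = (21/10)/(3/2) = 1.4000 s
robot covers v_R·T_r = 2.1000·0.1500 = 0.3150 m before braking
braking distance = 2.1000²/(2·1.5000) = 1.4700 m
person approaches 1.8000·(0.1500+1.4000) = 2.7900 m
residual clearance needed = 0.0800+0.0400+0.0400 = 0.1600 m
sum ≈ 0.3150+1.4700+2.7900+0.1600 ≈ 4.7350 m = S ✓

v_R_max = 21/10 m/s = 2.1000 m/s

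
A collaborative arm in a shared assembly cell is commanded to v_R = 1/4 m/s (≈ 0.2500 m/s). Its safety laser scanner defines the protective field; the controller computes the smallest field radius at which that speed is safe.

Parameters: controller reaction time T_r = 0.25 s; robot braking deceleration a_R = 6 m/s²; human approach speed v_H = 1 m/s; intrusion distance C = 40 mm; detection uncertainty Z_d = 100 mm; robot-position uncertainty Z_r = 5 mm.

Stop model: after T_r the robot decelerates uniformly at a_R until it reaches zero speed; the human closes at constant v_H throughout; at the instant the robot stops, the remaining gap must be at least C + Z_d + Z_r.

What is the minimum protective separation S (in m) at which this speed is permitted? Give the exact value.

stop time T_s = (1/4)/6 = 0.0417 s
robot covers v_R·T_r = 0.2500·0.2500 = 0.0625 m before braking
braking distance = 0.2500²/(2·6.0000) = 0.0052 m
human over T_r+T_s: 1.0000·(0.2500+0.0417) = 0.2917 m
margins: 0.0400+0.1000+0.0050 = 0.1450 m
S_min ≈ 0.0625+0.0052+0.2917+0.1450  ⇒  S_min = 807/1600 m

S_min = 807/1600 m = 0.5044 m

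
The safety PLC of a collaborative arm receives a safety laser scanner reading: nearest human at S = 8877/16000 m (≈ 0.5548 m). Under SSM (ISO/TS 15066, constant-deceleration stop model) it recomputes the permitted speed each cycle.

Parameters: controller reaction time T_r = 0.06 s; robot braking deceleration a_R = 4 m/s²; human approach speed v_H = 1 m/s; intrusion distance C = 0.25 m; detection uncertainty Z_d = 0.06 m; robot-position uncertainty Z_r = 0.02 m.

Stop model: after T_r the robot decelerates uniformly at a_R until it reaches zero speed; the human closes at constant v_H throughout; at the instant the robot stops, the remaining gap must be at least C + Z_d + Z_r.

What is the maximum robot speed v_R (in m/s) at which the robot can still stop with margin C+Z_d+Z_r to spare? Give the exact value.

v_R_max = 9/20 m/s = 0.4500 m/s

collect terms ⇒ (1/8)·v_R² + (31/100)·v_R + (-2637/16000) = 0
  disc = (31/100)² − 4·(1/8)·(-2637/16000) = 28561/160000 ; √disc = 169/400
  v_R = (−(31/100) + 169/400) / (2·(1/8)) = 9/20 m/s
check:
braking lasts T_s = (9/20)/4 = 0.1125 s
robot covers v_R·T_r = 0.4500·0.0600 = 0.0270 m before braking
braking distance = 0.4500²/(2·4.0000) = 0.0253 m
person approaches 1.0000·(0.0600+0.1125) = 0.1725 m
C+Z_d+Z_r = 0.2500+0.0600+0.0200 = 0.3300 m
sum ≈ 0.0270+0.0253+0.1725+0.3300 ≈ 0.5548 m = S ✓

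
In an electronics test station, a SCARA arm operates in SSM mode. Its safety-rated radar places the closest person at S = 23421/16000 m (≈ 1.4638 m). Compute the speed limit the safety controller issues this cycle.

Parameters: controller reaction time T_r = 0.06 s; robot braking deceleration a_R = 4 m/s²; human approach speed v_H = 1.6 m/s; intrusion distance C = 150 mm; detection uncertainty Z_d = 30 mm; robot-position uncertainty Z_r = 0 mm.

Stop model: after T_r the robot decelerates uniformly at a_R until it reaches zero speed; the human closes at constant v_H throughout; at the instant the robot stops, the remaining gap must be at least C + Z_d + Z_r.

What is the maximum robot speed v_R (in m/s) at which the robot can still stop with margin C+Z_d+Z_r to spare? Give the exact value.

v_R_max = 7/4 m/s = 1.7500 m/s

quadratic (1/8)·v² + (23/50)·v + (-3801/3200) = 0
  disc = (23/50)² − 4·(1/8)·(-3801/3200) = 128881/160000 ; √disc = 359/400
  v_R = (−(23/50) + 359/400) / (2·(1/8)) = 7/4 m/s
check:
T_s = v_R/a_R = (7/4)/4 = 0.4375 s
robot in T_r: 1.7500·0.0600 = 0.1050 m
robot covers 1.7500·0.4375 − ½·4.0000·0.4375² = 0.3828 m while stopping
human over T_r+T_s: 1.6000·(0.0600+0.4375) = 0.7960 m
residual clearance needed = 0.1500+0.0300+0.0000 = 0.1800 m
sum ≈ 0.1050+0.3828+0.7960+0.1800 ≈ 1.4638 m = S ✓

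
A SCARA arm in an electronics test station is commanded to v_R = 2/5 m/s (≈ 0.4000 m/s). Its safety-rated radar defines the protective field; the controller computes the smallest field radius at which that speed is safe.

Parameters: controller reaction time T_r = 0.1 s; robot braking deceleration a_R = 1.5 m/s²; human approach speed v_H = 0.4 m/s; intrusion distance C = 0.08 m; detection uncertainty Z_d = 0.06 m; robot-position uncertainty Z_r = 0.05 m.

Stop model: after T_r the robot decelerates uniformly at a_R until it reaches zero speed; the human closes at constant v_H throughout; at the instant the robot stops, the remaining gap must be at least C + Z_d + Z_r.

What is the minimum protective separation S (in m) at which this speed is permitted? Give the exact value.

stop time T_s = (2/5)/(3/2) = 0.2667 s
robot in T_r: 0.4000·0.1000 = 0.0400 m
robot covers 0.4000·0.2667 − ½·1.5000·0.2667² = 0.0533 m while stopping
human over T_r+T_s: 0.4000·(0.1000+0.2667) = 0.1467 m
C+Z_d+Z_r = 0.0800+0.0600+0.0500 = 0.1900 m
S_min ≈ 0.0400+0.0533+0.1467+0.1900  ⇒  S_min = 43/100 m

S_min = 43/100 m = 0.4300 m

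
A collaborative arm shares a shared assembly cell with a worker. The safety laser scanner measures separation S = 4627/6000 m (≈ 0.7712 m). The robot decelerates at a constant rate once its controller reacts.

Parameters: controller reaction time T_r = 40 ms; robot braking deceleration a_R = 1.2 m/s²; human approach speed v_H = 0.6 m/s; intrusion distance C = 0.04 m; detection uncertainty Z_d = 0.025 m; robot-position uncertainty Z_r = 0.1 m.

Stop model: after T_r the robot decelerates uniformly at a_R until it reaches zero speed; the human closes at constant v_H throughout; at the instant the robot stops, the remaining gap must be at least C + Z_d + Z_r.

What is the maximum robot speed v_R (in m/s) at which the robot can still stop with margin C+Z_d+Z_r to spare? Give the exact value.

at the boundary: (5/12)·v² + (27/50)·v + (-3493/6000) = 0
  disc = (27/50)² − 4·(5/12)·(-3493/6000) = 113569/90000 ; √disc = 337/300
  v_R = (−(27/50) + 337/300) / (2·(5/12)) = 7/10 m/s
check:
stop time T_s = (7/10)/(6/5) = 0.5833 s
reaction-phase robot travel = 0.7000·0.0400 = 0.0280 m
robot under decel: 0.7000²/(2·1.2000) = 0.2042 m
human over T_r+T_s: 0.6000·(0.0400+0.5833) = 0.3740 m
margins: 0.0400+0.0250+0.1000 = 0.1650 m
sum ≈ 0.0280+0.2042+0.3740+0.1650 ≈ 0.7712 m = S ✓

v_R_max = 7/10 m/s = 0.7000 m/s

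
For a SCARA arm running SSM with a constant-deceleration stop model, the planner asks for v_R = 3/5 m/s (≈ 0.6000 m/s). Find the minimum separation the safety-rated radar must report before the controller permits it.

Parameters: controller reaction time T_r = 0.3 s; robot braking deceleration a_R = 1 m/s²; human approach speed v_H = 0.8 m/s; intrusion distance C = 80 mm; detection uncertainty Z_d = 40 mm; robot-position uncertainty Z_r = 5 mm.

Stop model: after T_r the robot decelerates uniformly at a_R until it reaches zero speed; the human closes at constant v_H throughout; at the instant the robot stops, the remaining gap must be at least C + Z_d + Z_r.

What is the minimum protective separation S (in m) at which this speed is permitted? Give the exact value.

S_min = 241/200 m = 1.2050 m

stop time T_s = (3/5)/1 = 0.6000 s
reaction-phase robot travel = 0.6000·0.3000 = 0.1800 m
robot covers 0.6000·0.6000 − ½·1.0000·0.6000² = 0.1800 m while stopping
human closes 0.8000·0.9000 = 0.7200 m
residual clearance needed = 0.0800+0.0400+0.0050 = 0.1250 m
S_min ≈ 0.1800+0.1800+0.7200+0.1250  ⇒  S_min = 241/200 m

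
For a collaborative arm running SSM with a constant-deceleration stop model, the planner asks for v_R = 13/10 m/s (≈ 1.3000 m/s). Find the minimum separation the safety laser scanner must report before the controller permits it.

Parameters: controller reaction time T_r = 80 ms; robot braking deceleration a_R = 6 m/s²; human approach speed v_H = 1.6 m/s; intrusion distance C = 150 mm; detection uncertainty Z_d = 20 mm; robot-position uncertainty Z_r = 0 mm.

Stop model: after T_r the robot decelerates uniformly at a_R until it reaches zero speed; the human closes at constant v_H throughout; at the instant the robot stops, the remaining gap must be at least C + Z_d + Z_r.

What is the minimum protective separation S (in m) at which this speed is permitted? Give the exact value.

T_s = v_R/a_R = (13/10)/6 = 0.2167 s
robot in T_r: 1.3000·0.0800 = 0.1040 m
robot under decel: 1.3000²/(2·6.0000) = 0.1408 m
human over T_r+T_s: 1.6000·(0.0800+0.2167) = 0.4747 m
margins: 0.1500+0.0200+0.0000 = 0.1700 m
S_min ≈ 0.1040+0.1408+0.4747+0.1700  ⇒  S_min = 1779/2000 m

S_min = 1779/2000 m = 0.8895 m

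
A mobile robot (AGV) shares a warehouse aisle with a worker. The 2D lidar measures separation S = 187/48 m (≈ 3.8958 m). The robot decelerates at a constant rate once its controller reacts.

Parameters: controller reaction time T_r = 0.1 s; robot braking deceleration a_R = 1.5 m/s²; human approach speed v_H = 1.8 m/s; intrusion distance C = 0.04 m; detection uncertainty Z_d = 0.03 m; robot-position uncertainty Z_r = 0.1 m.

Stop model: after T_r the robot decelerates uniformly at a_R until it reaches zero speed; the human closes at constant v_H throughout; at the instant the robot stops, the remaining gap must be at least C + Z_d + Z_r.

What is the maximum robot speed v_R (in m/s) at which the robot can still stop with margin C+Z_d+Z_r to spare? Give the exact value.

v_R_max = 37/20 m/s = 1.8500 m/s

at the boundary: (1/3)·v² + (13/10)·v + (-851/240) = 0
  disc = (13/10)² − 4·(1/3)·(-851/240) = 1444/225 ; √disc = 38/15
  v_R = (−(13/10) + 38/15) / (2·(1/3)) = 37/20 m/s
check:
stop time T_s = (37/20)/(3/2) = 1.2333 s
reaction-phase robot travel = 1.8500·0.1000 = 0.1850 m
braking distance = 1.8500²/(2·1.5000) = 1.1408 m
person approaches 1.8000·(0.1000+1.2333) = 2.4000 m
C+Z_d+Z_r = 0.0400+0.0300+0.1000 = 0.1700 m
sum ≈ 0.1850+1.1408+2.4000+0.1700 ≈ 3.8958 m = S ✓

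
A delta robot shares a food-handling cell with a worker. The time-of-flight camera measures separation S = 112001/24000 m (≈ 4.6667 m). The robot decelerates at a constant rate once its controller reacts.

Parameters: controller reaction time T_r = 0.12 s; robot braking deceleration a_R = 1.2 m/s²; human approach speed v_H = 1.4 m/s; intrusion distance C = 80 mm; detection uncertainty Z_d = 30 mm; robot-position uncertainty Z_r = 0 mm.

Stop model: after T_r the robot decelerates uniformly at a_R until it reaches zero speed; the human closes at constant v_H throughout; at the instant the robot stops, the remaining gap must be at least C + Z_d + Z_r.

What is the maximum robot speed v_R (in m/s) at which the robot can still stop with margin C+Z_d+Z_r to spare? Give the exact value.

v_R_max = 41/20 m/s = 2.0500 m/s

collect terms ⇒ (5/12)·v_R² + (193/150)·v_R + (-105329/24000) = 0
  disc = (193/150)² − 4·(5/12)·(-105329/24000) = 358801/40000 ; √disc = 599/200
  v_R = (−(193/150) + 599/200) / (2·(5/12)) = 41/20 m/s
check:
braking lasts T_s = (41/20)/(6/5) = 1.7083 s
robot covers v_R·T_r = 2.0500·0.1200 = 0.2460 m before braking
braking distance = 2.0500²/(2·1.2000) = 1.7510 m
person approaches 1.4000·(0.1200+1.7083) = 2.5597 m
residual clearance needed = 0.0800+0.0300+0.0000 = 0.1100 m
sum ≈ 0.2460+1.7510+2.5597+0.1100 ≈ 4.6667 m = S ✓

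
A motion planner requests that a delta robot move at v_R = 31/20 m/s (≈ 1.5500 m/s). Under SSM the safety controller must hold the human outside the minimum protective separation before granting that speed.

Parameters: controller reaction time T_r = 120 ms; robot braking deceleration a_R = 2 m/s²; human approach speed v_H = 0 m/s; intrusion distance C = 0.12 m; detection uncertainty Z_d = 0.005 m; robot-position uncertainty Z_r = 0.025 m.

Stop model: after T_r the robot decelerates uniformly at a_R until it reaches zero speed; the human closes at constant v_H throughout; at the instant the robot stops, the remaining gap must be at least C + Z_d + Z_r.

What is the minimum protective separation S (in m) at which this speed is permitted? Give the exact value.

braking lasts T_s = (31/20)/2 = 0.7750 s
robot in T_r: 1.5500·0.1200 = 0.1860 m
robot under decel: 1.5500²/(2·2.0000) = 0.6006 m
human closes 0.0000·0.8950 = 0.0000 m
margins: 0.1200+0.0050+0.0250 = 0.1500 m
S_min ≈ 0.1860+0.6006+0.0000+0.1500  ⇒  S_min = 7493/8000 m

S_min = 7493/8000 m = 0.9366 m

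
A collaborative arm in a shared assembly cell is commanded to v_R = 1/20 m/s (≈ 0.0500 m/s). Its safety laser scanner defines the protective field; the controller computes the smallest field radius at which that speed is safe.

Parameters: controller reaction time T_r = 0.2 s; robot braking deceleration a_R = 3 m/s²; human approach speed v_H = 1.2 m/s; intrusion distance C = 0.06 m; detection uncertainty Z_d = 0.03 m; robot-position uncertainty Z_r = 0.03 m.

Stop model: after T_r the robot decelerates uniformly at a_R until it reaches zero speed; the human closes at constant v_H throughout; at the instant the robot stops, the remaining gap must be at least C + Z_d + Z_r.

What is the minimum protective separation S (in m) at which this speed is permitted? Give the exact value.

T_s = v_R/a_R = (1/20)/3 = 0.0167 s
robot in T_r: 0.0500·0.2000 = 0.0100 m
robot under decel: 0.0500²/(2·3.0000) = 0.0004 m
person approaches 1.2000·(0.2000+0.0167) = 0.2600 m
margins: 0.0600+0.0300+0.0300 = 0.1200 m
S_min ≈ 0.0100+0.0004+0.2600+0.1200  ⇒  S_min = 937/2400 m

S_min = 937/2400 m = 0.3904 m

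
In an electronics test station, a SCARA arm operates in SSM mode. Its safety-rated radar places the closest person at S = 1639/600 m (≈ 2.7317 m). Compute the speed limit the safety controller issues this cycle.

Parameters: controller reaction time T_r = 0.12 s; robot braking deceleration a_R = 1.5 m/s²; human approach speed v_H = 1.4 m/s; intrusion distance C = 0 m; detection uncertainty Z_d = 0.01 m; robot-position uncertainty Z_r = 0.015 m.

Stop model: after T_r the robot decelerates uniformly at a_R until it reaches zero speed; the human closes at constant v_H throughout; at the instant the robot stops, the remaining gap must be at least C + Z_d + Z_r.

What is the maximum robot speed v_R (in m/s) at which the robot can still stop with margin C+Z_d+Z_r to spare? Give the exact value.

at the boundary: (1/3)·v² + (79/75)·v + (-952/375) = 0
  disc = (79/75)² − 4·(1/3)·(-952/375) = 2809/625 ; √disc = 53/25
  v_R = (−(79/75) + 53/25) / (2·(1/3)) = 8/5 m/s
check:
braking lasts T_s = (8/5)/(3/2) = 1.0667 s
robot covers v_R·T_r = 1.6000·0.1200 = 0.1920 m before braking
robot covers 1.6000·1.0667 − ½·1.5000·1.0667² = 0.8533 m while stopping
human closes 1.4000·1.1867 = 1.6613 m
C+Z_d+Z_r = 0.0000+0.0100+0.0150 = 0.0250 m
sum ≈ 0.1920+0.8533+1.6613+0.0250 ≈ 2.7317 m = S ✓

v_R_max = 8/5 m/s = 1.6000 m/s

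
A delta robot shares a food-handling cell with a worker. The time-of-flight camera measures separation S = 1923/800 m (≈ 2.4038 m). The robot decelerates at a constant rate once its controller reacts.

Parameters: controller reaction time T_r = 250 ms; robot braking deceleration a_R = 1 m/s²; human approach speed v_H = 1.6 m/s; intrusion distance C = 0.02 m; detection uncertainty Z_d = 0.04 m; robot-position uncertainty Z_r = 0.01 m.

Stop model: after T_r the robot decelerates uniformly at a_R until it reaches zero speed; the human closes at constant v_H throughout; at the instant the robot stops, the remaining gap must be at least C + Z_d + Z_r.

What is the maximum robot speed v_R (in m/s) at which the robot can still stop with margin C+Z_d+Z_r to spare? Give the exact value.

collect terms ⇒ (1/2)·v_R² + (37/20)·v_R + (-1547/800) = 0
  disc = (37/20)² − 4·(1/2)·(-1547/800) = 729/100 ; √disc = 27/10
  v_R = (−(37/20) + 27/10) / (2·(1/2)) = 17/20 m/s
check:
stop time T_s = (17/20)/1 = 0.8500 s
robot in T_r: 0.8500·0.2500 = 0.2125 m
robot covers 0.8500·0.8500 − ½·1.0000·0.8500² = 0.3613 m while stopping
human over T_r+T_s: 1.6000·(0.2500+0.8500) = 1.7600 m
residual clearance needed = 0.0200+0.0400+0.0100 = 0.0700 m
sum ≈ 0.2125+0.3613+1.7600+0.0700 ≈ 2.4038 m = S ✓

v_R_max = 17/20 m/s = 0.8500 m/s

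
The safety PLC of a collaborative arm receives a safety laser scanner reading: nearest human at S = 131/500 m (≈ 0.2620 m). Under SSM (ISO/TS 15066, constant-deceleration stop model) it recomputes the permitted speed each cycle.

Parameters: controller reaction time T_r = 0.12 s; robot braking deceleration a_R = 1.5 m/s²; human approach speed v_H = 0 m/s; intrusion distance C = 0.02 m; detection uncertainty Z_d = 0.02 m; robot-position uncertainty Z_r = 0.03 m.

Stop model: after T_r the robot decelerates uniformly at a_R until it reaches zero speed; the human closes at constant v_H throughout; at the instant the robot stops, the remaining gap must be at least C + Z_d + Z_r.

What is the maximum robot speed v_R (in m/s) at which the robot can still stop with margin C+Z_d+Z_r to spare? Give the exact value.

at the boundary: (1/3)·v² + (3/25)·v + (-24/125) = 0
  disc = (3/25)² − 4·(1/3)·(-24/125) = 169/625 ; √disc = 13/25
  v_R = (−(3/25) + 13/25) / (2·(1/3)) = 3/5 m/s
check:
T_s = v_R/a_R = (3/5)/(3/2) = 0.4000 s
robot covers v_R·T_r = 0.6000·0.1200 = 0.0720 m before braking
robot covers 0.6000·0.4000 − ½·1.5000·0.4000² = 0.1200 m while stopping
person approaches 0.0000·(0.1200+0.4000) = 0.0000 m
residual clearance needed = 0.0200+0.0200+0.0300 = 0.0700 m
sum ≈ 0.0720+0.1200+0.0000+0.0700 ≈ 0.2620 m = S ✓

v_R_max = 3/5 m/s = 0.6000 m/s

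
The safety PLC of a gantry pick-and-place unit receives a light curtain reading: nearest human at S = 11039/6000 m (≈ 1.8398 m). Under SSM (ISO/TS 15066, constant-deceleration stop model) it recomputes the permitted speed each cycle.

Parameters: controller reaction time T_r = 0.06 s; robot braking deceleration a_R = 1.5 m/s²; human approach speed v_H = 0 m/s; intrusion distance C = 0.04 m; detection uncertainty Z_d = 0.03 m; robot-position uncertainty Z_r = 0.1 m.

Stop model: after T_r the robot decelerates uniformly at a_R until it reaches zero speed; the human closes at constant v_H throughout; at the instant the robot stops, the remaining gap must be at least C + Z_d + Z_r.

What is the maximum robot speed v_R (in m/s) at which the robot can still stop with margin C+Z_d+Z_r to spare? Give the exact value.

v_R_max = 43/20 m/s = 2.1500 m/s

at the boundary: (1/3)·v² + (3/50)·v + (-10019/6000) = 0
  disc = (3/50)² − 4·(1/3)·(-10019/6000) = 12544/5625 ; √disc = 112/75
  v_R = (−(3/50) + 112/75) / (2·(1/3)) = 43/20 m/s
check:
braking lasts T_s = (43/20)/(3/2) = 1.4333 s
reaction-phase robot travel = 2.1500·0.0600 = 0.1290 m
braking distance = 2.1500²/(2·1.5000) = 1.5408 m
human closes 0.0000·1.4933 = 0.0000 m
residual clearance needed = 0.0400+0.0300+0.1000 = 0.1700 m
sum ≈ 0.1290+1.5408+0.0000+0.1700 ≈ 1.8398 m = S ✓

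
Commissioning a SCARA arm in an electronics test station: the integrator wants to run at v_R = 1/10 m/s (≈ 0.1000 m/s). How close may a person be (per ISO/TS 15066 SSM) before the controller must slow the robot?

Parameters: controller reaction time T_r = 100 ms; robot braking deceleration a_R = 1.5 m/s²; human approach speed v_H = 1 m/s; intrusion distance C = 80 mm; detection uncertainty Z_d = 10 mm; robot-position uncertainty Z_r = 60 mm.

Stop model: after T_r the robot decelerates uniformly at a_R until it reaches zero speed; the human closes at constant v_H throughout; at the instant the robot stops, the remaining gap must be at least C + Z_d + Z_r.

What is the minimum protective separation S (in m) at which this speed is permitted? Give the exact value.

S_min = 33/100 m = 0.3300 m

stop time T_s = (1/10)/(3/2) = 0.0667 s
reaction-phase robot travel = 0.1000·0.1000 = 0.0100 m
robot covers 0.1000·0.0667 − ½·1.5000·0.0667² = 0.0033 m while stopping
human closes 1.0000·0.1667 = 0.1667 m
margins: 0.0800+0.0100+0.0600 = 0.1500 m
S_min ≈ 0.0100+0.0033+0.1667+0.1500  ⇒  S_min = 33/100 m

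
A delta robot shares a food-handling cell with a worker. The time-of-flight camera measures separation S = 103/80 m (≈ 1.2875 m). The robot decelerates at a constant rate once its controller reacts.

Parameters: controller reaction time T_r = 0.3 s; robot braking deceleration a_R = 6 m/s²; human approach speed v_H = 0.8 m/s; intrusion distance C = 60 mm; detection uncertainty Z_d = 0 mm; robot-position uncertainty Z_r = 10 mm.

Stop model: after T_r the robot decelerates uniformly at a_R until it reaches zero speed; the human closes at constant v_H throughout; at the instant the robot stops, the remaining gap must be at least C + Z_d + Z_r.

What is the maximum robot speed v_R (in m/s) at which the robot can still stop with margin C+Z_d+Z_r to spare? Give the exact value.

collect terms ⇒ (1/12)·v_R² + (13/30)·v_R + (-391/400) = 0
  disc = (13/30)² − 4·(1/12)·(-391/400) = 1849/3600 ; √disc = 43/60
  v_R = (−(13/30) + 43/60) / (2·(1/12)) = 17/10 m/s
check:
braking lasts T_s = (17/10)/6 = 0.2833 s
robot covers v_R·T_r = 1.7000·0.3000 = 0.5100 m before braking
robot under decel: 1.7000²/(2·6.0000) = 0.2408 m
person approaches 0.8000·(0.3000+0.2833) = 0.4667 m
margins: 0.0600+0.0000+0.0100 = 0.0700 m
sum ≈ 0.5100+0.2408+0.4667+0.0700 ≈ 1.2875 m = S ✓

v_R_max = 17/10 m/s = 1.7000 m/s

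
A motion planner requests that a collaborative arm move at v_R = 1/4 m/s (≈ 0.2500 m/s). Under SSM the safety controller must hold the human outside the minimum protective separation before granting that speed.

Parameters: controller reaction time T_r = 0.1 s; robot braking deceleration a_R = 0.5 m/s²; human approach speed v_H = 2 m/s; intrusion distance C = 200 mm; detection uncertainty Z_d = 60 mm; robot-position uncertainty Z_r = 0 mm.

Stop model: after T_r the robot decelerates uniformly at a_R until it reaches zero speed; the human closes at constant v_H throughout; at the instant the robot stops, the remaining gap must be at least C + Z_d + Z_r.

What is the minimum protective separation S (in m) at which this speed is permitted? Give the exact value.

S_min = 619/400 m = 1.5475 m

T_s = v_R/a_R = (1/4)/(1/2) = 0.5000 s
reaction-phase robot travel = 0.2500·0.1000 = 0.0250 m
robot under decel: 0.2500²/(2·0.5000) = 0.0625 m
human over T_r+T_s: 2.0000·(0.1000+0.5000) = 1.2000 m
margins: 0.2000+0.0600+0.0000 = 0.2600 m
S_min ≈ 0.0250+0.0625+1.2000+0.2600  ⇒  S_min = 619/400 m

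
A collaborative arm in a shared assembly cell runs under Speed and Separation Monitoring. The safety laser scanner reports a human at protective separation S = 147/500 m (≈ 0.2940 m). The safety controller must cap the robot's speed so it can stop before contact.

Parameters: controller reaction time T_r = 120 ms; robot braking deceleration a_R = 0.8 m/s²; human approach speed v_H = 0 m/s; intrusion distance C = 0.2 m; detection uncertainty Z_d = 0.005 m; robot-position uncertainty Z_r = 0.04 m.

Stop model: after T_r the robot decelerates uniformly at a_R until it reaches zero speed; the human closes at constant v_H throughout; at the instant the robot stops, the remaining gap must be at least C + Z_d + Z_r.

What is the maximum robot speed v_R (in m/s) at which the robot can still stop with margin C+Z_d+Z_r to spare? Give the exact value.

v_R_max = 1/5 m/s = 0.2000 m/s

at the boundary: (5/8)·v² + (3/25)·v + (-49/1000) = 0
  disc = (3/25)² − 4·(5/8)·(-49/1000) = 1369/10000 ; √disc = 37/100
  v_R = (−(3/25) + 37/100) / (2·(5/8)) = 1/5 m/s
check:
braking lasts T_s = (1/5)/(4/5) = 0.2500 s
reaction-phase robot travel = 0.2000·0.1200 = 0.0240 m
robot under decel: 0.2000²/(2·0.8000) = 0.0250 m
person approaches 0.0000·(0.1200+0.2500) = 0.0000 m
C+Z_d+Z_r = 0.2000+0.0050+0.0400 = 0.2450 m
sum ≈ 0.0240+0.0250+0.0000+0.2450 ≈ 0.2940 m = S ✓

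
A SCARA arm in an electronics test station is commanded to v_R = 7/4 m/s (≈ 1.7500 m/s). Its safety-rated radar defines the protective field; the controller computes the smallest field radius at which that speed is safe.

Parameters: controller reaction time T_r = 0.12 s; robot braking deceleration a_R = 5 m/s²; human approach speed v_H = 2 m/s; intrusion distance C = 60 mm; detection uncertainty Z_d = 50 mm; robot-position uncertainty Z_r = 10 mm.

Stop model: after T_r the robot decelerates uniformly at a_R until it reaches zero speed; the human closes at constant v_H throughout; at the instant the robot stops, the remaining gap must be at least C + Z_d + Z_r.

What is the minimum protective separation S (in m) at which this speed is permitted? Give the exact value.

S_min = 1261/800 m = 1.5762 m

braking lasts T_s = (7/4)/5 = 0.3500 s
robot covers v_R·T_r = 1.7500·0.1200 = 0.2100 m before braking
braking distance = 1.7500²/(2·5.0000) = 0.3063 m
human over T_r+T_s: 2.0000·(0.1200+0.3500) = 0.9400 m
residual clearance needed = 0.0600+0.0500+0.0100 = 0.1200 m
S_min ≈ 0.2100+0.3063+0.9400+0.1200  ⇒  S_min = 1261/800 m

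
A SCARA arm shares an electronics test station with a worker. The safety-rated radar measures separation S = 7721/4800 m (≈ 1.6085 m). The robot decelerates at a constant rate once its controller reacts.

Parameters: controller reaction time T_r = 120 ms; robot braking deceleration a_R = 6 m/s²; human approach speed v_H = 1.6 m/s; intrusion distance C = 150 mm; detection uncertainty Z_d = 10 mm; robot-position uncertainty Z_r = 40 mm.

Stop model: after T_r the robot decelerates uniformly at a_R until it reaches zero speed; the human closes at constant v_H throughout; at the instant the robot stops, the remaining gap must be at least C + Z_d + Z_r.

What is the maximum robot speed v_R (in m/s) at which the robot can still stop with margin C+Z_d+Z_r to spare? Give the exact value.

at the boundary: (1/12)·v² + (29/75)·v + (-29197/24000) = 0
  disc = (29/75)² − 4·(1/12)·(-29197/24000) = 22201/40000 ; √disc = 149/200
  v_R = (−(29/75) + 149/200) / (2·(1/12)) = 43/20 m/s
check:
stop time T_s = (43/20)/6 = 0.3583 s
robot in T_r: 2.1500·0.1200 = 0.2580 m
robot under decel: 2.1500²/(2·6.0000) = 0.3852 m
human over T_r+T_s: 1.6000·(0.1200+0.3583) = 0.7653 m
margins: 0.1500+0.0100+0.0400 = 0.2000 m
sum ≈ 0.2580+0.3852+0.7653+0.2000 ≈ 1.6085 m = S ✓

v_R_max = 43/20 m/s = 2.1500 m/s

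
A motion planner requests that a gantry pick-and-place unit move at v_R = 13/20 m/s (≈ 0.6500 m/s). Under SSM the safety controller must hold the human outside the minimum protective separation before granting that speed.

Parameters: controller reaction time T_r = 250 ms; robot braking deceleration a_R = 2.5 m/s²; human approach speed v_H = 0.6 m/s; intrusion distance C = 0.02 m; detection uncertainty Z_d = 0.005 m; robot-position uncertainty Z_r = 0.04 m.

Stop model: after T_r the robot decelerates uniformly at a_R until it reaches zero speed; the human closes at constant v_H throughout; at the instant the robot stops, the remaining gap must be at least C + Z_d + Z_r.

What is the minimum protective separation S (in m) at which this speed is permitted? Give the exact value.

T_s = v_R/a_R = (13/20)/(5/2) = 0.2600 s
robot in T_r: 0.6500·0.2500 = 0.1625 m
braking distance = 0.6500²/(2·2.5000) = 0.0845 m
human closes 0.6000·0.5100 = 0.3060 m
C+Z_d+Z_r = 0.0200+0.0050+0.0400 = 0.0650 m
S_min ≈ 0.1625+0.0845+0.3060+0.0650  ⇒  S_min = 309/500 m

S_min = 309/500 m = 0.6180 m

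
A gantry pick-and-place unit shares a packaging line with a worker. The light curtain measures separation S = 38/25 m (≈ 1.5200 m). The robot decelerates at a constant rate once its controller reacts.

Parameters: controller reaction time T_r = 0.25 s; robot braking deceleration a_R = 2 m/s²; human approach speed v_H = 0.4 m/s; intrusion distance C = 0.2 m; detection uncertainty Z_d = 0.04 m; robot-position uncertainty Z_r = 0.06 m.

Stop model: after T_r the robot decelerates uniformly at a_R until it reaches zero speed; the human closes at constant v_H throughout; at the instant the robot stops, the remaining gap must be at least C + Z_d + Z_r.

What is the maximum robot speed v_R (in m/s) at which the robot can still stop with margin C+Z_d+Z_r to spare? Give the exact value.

quadratic (1/4)·v² + (9/20)·v + (-28/25) = 0
  disc = (9/20)² − 4·(1/4)·(-28/25) = 529/400 ; √disc = 23/20
  v_R = (−(9/20) + 23/20) / (2·(1/4)) = 7/5 m/s
check:
T_s = v_R/a_R = (7/5)/2 = 0.7000 s
robot in T_r: 1.4000·0.2500 = 0.3500 m
robot covers 1.4000·0.7000 − ½·2.0000·0.7000² = 0.4900 m while stopping
person approaches 0.4000·(0.2500+0.7000) = 0.3800 m
C+Z_d+Z_r = 0.2000+0.0400+0.0600 = 0.3000 m
sum ≈ 0.3500+0.4900+0.3800+0.3000 ≈ 1.5200 m = S ✓

v_R_max = 7/5 m/s = 1.4000 m/s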